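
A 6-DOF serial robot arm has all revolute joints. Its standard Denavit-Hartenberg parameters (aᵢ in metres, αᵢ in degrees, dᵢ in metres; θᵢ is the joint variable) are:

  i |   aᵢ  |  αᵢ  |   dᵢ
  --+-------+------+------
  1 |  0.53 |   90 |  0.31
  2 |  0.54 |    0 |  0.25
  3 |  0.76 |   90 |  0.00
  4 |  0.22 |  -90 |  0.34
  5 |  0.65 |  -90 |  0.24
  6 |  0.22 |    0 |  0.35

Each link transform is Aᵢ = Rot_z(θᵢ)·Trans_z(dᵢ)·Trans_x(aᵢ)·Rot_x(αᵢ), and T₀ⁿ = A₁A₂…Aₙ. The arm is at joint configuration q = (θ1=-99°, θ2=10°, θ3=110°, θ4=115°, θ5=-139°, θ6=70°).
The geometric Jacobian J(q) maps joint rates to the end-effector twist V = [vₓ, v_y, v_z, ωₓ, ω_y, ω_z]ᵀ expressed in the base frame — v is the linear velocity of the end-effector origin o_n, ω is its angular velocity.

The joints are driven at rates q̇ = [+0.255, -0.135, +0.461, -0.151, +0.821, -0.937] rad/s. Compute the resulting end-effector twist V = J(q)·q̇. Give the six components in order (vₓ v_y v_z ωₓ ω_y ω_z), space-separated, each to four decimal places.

0.0037 -0.1318 0.0638 0.6494 0.4044 -0.5935

o_n = [-0.3976, -1.5686, 1.6116]
J₁: ẑ×o_n = [1.5686, -0.3976, 0.0000], ω = ẑ
J2: z=[-0.9877, 0.1564, 0.0000] o=[-0.0829, -0.5235, 0.3100] → [0.2036, 1.2856, 1.0815, -0.9877, 0.1564, 0.0000]
J3: z=[-0.9877, 0.1564, 0.0000] o=[-0.4130, -1.0096, 0.4038] → [0.1889, 1.1929, 0.5497, -0.9877, 0.1564, 0.0000]
J4: z=[-0.1355, -0.8554, 0.5000] o=[-0.3536, -0.6343, 1.0619] → [-0.0030, 0.0524, 0.0889, -0.1355, -0.8554, 0.5000]
J5: z=[0.3465, -0.5137, -0.7849] o=[-0.6038, -0.9398, 1.1514] → [-0.7299, -0.3213, -0.1120, 0.3465, -0.5137, -0.7849]
J6: z=[-0.7112, -0.6895, 0.1372] o=[-0.1231, -1.3951, 1.3558] → [-0.1525, 0.1442, -0.0659, -0.7112, -0.6895, 0.1372]
V = J·q̇ = [0.0037, -0.1318, 0.0638, 0.6494, 0.4044, -0.5935]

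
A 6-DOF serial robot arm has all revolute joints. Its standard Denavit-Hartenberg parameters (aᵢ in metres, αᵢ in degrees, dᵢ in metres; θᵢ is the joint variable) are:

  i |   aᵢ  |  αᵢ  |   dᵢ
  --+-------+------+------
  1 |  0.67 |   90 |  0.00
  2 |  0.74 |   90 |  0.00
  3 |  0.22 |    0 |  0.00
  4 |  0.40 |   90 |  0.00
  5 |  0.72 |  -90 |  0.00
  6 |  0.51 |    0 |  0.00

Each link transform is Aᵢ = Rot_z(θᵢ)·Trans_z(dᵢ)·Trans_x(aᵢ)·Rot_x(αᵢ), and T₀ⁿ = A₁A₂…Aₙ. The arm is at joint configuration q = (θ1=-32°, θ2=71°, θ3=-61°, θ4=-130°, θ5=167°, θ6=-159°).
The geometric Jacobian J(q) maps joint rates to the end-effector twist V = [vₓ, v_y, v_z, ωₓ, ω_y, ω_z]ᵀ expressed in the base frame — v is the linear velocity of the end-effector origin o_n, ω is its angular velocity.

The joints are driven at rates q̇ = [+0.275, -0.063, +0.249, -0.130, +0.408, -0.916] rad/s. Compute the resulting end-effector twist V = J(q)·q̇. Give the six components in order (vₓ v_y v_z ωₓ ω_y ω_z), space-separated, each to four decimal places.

0.2229 0.6304 -0.1619 0.5770 -0.8049 -0.1720

o_n = [0.8020, -0.5224, 0.6649]
J₁: ẑ×o_n = [0.5224, 0.8020, -0.0000], ω = ẑ
J2: z=[-0.5299, -0.8480, 0.0000] o=[0.5682, -0.3550, 0.0000] → [-0.5639, 0.3524, 0.2870, -0.5299, -0.8480, 0.0000]
J3: z=[0.8018, -0.5010, -0.3256] o=[0.7725, -0.4827, 0.6997] → [0.0045, 0.0182, -0.0170, 0.8018, -0.5010, -0.3256]
J4: z=[0.8018, -0.5010, -0.3256] o=[0.9039, -0.3379, 0.8005] → [0.0079, 0.1419, -0.1989, 0.8018, -0.5010, -0.3256]
J5: z=[-0.4675, -0.8654, 0.1804] o=[0.7551, -0.3349, 0.4293] → [-0.1701, 0.1186, 0.1283, -0.4675, -0.8654, 0.1804]
J6: z=[-0.6976, 0.4865, 0.5260] o=[1.1460, -0.4214, 1.0277] → [-0.1234, -0.4340, 0.2378, -0.6976, 0.4865, 0.5260]
V = J·q̇ = [0.2229, 0.6304, -0.1619, 0.5770, -0.8049, -0.1720]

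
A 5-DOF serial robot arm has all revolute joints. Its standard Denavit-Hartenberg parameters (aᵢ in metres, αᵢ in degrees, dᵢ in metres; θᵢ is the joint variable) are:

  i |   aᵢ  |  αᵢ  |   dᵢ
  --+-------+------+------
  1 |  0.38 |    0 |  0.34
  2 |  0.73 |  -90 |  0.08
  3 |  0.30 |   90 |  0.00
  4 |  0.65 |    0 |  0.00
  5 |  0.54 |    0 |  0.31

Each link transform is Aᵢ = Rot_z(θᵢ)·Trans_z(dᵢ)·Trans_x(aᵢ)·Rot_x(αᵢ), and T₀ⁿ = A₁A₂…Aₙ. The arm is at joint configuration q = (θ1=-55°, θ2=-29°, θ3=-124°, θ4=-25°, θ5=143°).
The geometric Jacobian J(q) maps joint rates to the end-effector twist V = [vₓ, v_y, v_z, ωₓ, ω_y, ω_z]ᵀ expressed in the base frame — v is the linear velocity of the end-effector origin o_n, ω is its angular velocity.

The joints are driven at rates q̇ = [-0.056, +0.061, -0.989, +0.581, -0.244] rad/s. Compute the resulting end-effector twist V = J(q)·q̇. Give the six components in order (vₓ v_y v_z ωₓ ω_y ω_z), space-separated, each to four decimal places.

o_n = [0.4312, -0.4071, 0.7736]
J₁: ẑ×o_n = [0.4071, 0.4312, -0.0000], ω = ẑ
J2: z=[0.0000, 0.0000, 1.0000] o=[0.2180, -0.3113, 0.3400] → [0.0958, 0.2133, -0.0000, 0.0000, 0.0000, 1.0000]
J3: z=[0.9945, 0.1045, 0.0000] o=[0.2943, -1.0373, 0.4200] → [0.0370, -0.3516, 0.6124, 0.9945, 0.1045, 0.0000]
J4: z=[-0.0867, 0.8245, -0.5592] o=[0.2767, -0.8704, 0.6687] → [0.3456, -0.0773, -0.1675, -0.0867, 0.8245, -0.5592]
J5: z=[-0.0867, 0.8245, -0.5592] o=[-0.0309, -0.5715, 1.1571] → [-0.2243, -0.2917, -0.3953, -0.0867, 0.8245, -0.5592]
V = J·q̇ = [0.2020, 0.3629, -0.6066, -1.0128, 0.1745, -0.1834]

0.2020 0.3629 -0.6066 -1.0128 0.1745 -0.1834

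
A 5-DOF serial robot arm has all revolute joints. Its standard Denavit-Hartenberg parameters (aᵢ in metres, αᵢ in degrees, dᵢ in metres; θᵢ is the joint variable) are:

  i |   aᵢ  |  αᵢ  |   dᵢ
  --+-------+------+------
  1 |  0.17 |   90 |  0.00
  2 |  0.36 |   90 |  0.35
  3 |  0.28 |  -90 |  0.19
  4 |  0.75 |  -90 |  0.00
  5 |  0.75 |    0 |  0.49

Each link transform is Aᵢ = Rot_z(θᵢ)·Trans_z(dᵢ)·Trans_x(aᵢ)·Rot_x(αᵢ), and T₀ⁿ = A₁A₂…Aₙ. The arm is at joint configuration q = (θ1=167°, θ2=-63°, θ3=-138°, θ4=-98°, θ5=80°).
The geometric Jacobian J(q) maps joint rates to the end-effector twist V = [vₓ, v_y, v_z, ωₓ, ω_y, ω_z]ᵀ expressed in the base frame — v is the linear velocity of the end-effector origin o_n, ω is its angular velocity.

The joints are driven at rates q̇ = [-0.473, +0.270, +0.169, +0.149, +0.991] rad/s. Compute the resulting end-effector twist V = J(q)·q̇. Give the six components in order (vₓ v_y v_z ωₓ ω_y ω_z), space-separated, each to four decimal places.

o_n = [1.1914, 0.2061, 0.0322]
J₁: ẑ×o_n = [-0.2061, 1.1914, 0.0000], ω = ẑ
J2: z=[0.2250, 0.9744, 0.0000] o=[-0.1656, 0.0382, 0.0000] → [0.0314, -0.0072, -1.2845, 0.2250, 0.9744, 0.0000]
J3: z=[0.8682, -0.2004, -0.4540] o=[-0.2462, 0.4160, -0.3208] → [-0.1661, -0.9591, 0.1059, 0.8682, -0.2004, -0.4540]
J4: z=[-0.4632, -0.6558, -0.5962] o=[-0.0313, 0.1741, -0.2216] → [-0.1474, -0.6114, 0.7870, -0.4632, -0.6558, -0.5962]
J5: z=[0.2973, -0.7487, 0.5925] o=[0.5949, 0.1013, -0.6279] → [-0.5564, 0.1572, 0.4778, 0.2973, -0.7487, 0.5925]
V = J·q̇ = [-0.4954, -0.6629, 0.2618, 0.4331, -0.6104, -0.0514]

-0.4954 -0.6629 0.2618 0.4331 -0.6104 -0.0514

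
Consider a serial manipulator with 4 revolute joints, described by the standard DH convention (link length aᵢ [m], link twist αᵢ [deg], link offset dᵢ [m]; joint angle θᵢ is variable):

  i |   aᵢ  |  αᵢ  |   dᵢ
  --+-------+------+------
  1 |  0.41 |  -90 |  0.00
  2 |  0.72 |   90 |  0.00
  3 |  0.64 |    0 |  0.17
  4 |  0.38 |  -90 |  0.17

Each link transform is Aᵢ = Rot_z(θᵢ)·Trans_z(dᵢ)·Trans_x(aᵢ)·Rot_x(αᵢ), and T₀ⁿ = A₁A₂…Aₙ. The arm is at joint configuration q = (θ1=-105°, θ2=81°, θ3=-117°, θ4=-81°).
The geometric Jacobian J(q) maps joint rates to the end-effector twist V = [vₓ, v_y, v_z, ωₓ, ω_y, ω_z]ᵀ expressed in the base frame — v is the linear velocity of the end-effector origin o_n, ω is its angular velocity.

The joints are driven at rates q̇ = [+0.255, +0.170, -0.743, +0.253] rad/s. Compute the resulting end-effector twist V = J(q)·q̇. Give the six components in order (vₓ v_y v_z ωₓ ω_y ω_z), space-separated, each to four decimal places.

0.5515 -0.2055 0.3027 0.2895 0.4235 0.1783

o_n = [-0.6332, -0.6135, -0.0140]
J₁: ẑ×o_n = [0.6135, -0.6332, 0.0000], ω = ẑ
J2: z=[0.9659, -0.2588, 0.0000] o=[-0.1061, -0.3960, 0.0000] → [0.0036, 0.0135, -0.3465, 0.9659, -0.2588, 0.0000]
J3: z=[-0.2556, -0.9540, 0.1564] o=[-0.1353, -0.5048, -0.7111] → [-0.6481, 0.1003, -0.4472, -0.2556, -0.9540, 0.1564]
J4: z=[-0.2556, -0.9540, 0.1564] o=[-0.7178, -0.4755, -0.3976] → [-0.3443, 0.1113, 0.1160, -0.2556, -0.9540, 0.1564]
V = J·q̇ = [0.5515, -0.2055, 0.3027, 0.2895, 0.4235, 0.1783]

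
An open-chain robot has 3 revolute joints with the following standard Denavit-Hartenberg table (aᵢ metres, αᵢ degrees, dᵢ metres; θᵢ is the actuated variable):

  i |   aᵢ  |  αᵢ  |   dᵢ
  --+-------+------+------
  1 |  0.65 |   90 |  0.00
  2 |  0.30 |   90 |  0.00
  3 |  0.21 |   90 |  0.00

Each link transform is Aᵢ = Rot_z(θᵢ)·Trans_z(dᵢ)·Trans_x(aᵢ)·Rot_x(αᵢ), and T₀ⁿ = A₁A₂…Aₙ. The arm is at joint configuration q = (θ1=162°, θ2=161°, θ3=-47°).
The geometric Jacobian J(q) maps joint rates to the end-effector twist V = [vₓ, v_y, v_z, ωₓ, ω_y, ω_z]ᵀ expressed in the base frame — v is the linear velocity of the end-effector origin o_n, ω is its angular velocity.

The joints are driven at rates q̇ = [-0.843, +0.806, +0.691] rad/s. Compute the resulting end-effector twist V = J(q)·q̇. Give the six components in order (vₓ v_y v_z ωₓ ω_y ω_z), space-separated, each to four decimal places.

0.1736 0.2523 -0.3032 0.0351 0.8361 -0.1896

o_n = [-0.2671, -0.0747, 0.1443]
J₁: ẑ×o_n = [0.0747, -0.2671, 0.0000], ω = ẑ
J2: z=[0.3090, 0.9511, 0.0000] o=[-0.6182, 0.2009, 0.0000] → [0.1372, -0.0446, -0.4191, 0.3090, 0.9511, 0.0000]
J3: z=[-0.3096, 0.1006, 0.9455] o=[-0.3484, 0.1132, 0.0977] → [0.1824, 0.0913, 0.0500, -0.3096, 0.1006, 0.9455]
V = J·q̇ = [0.1736, 0.2523, -0.3032, 0.0351, 0.8361, -0.1896]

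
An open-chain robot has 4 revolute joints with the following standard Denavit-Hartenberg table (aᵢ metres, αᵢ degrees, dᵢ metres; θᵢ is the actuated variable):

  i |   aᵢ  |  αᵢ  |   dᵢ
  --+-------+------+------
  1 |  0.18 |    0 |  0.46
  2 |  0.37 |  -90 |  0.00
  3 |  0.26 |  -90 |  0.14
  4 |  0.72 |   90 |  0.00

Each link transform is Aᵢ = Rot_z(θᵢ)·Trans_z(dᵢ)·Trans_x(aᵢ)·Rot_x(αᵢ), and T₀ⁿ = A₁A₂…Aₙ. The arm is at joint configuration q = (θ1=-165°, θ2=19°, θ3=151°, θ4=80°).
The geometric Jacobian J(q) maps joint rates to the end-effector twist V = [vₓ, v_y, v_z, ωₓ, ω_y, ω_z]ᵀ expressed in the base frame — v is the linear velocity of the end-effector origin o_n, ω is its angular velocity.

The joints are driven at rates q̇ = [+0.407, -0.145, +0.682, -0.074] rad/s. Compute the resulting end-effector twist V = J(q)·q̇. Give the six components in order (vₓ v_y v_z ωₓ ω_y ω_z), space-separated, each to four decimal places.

o_n = [-0.5196, 0.4066, 0.2733]
J₁: ẑ×o_n = [-0.4066, -0.5196, 0.0000], ω = ẑ
J2: z=[0.0000, 0.0000, 1.0000] o=[-0.1739, -0.0466, 0.4600] → [-0.4532, -0.3458, 0.0000, 0.0000, 0.0000, 1.0000]
J3: z=[0.5592, -0.8290, 0.0000] o=[-0.4806, -0.2535, 0.4600] → [0.1548, 0.1044, 0.3368, 0.5592, -0.8290, 0.0000]
J4: z=[0.4019, 0.2711, 0.8746] o=[-0.2138, -0.2424, 0.3339] → [-0.5840, -0.2431, 0.3438, 0.4019, 0.2711, 0.8746]
V = J·q̇ = [0.0490, -0.0722, 0.2042, 0.3516, -0.5855, 0.1973]

0.0490 -0.0722 0.2042 0.3516 -0.5855 0.1973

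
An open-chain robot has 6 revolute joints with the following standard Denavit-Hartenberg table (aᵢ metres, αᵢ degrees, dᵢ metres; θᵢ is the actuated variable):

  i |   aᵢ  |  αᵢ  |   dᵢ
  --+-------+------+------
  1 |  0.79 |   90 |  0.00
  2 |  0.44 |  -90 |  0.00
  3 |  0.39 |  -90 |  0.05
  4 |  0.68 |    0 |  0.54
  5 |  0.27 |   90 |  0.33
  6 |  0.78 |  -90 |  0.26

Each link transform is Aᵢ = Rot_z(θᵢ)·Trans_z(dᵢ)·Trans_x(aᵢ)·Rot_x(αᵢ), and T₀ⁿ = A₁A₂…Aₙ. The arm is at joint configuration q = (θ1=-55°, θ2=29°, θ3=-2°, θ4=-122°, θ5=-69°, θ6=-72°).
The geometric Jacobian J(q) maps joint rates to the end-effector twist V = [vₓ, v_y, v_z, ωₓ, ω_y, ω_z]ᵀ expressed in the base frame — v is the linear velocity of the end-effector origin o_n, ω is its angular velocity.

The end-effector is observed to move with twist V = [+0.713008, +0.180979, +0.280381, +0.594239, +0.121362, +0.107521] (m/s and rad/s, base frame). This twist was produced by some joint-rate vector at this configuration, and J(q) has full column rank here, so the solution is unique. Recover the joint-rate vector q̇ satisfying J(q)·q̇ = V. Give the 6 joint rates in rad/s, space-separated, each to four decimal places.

o_n = [0.5052, -0.4724, 0.2504]
J₁: ẑ×o_n = [0.4724, 0.5052, -0.0000], ω = ẑ
J2: z=[-0.8192, -0.5736, 0.0000] o=[0.4531, -0.6471, 0.0000] → [-0.1436, 0.2051, -0.1133, -0.8192, -0.5736, 0.0000]
J3: z=[-0.2781, 0.3971, 0.8746] o=[0.6739, -0.9624, 0.2133] → [-0.4138, -0.1372, -0.0692, -0.2781, 0.3971, 0.8746]
J4: z=[0.8362, 0.5482, 0.0169] o=[0.8443, -1.2296, 0.4460] → [-0.1200, 0.1578, 0.8190, 0.8362, 0.5482, 0.0169]
J5: z=[0.8362, 0.5482, 0.0169] o=[0.9651, -0.4393, 0.7849] → [-0.2925, 0.4391, 0.2245, 0.8362, 0.5482, 0.0169]
J6: z=[0.3632, -0.5303, -0.7661] o=[1.1301, -0.0838, 0.6170] → [-0.1034, 0.6119, -0.4725, 0.3632, -0.5303, -0.7661]
q̇ = J⁺·V = [0.6230, -0.5070, -0.7760, 0.0980, -0.0500, -0.2120]

0.6230 -0.5070 -0.7760 0.0980 -0.0500 -0.2120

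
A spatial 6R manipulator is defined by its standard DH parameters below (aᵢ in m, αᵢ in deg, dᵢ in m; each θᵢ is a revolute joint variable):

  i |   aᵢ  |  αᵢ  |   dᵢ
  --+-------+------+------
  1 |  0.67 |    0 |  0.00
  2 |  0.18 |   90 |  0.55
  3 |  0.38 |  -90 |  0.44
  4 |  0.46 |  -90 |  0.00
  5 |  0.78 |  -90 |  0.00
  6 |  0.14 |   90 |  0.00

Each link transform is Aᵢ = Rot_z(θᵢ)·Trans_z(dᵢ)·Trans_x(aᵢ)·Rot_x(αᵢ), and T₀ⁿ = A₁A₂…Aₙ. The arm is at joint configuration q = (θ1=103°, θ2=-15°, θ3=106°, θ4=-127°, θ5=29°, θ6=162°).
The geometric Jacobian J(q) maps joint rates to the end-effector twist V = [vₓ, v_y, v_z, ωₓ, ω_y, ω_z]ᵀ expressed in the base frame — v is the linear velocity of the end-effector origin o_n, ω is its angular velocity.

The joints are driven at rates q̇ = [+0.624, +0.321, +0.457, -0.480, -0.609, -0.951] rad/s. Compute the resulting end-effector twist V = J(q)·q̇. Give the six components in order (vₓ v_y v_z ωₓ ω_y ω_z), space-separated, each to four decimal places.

o_n = [1.1011, 1.1658, 0.3751]
J₁: ẑ×o_n = [-1.1658, 1.1011, 0.0000], ω = ẑ
J2: z=[0.0000, 0.0000, 1.0000] o=[-0.1507, 0.6528, 0.0000] → [-0.5130, 1.2518, 0.0000, 0.0000, 0.0000, 1.0000]
J3: z=[0.9994, -0.0349, 0.0000] o=[-0.1444, 0.8327, 0.5500] → [0.0061, 0.1748, 0.3764, 0.9994, -0.0349, 0.0000]
J4: z=[-0.0335, -0.9607, -0.2756] o=[0.2916, 0.7127, 0.9153] → [0.6438, -0.2412, 0.7624, -0.0335, -0.9607, -0.2756]
J5: z=[0.5938, -0.2410, 0.7677] o=[0.6615, 0.7761, 0.6492] → [-0.2331, 0.5003, 0.3374, 0.5938, -0.2410, 0.7677]
J6: z=[-0.3604, 0.7734, 0.5215] o=[1.2226, 1.2335, 0.3587] → [0.0479, -0.0575, 0.1183, -0.3604, 0.7734, 0.5215]
V = J·q̇ = [-1.1020, 1.0346, -0.5119, 0.4540, -0.1435, 0.1138]

-1.1020 1.0346 -0.5119 0.4540 -0.1435 0.1138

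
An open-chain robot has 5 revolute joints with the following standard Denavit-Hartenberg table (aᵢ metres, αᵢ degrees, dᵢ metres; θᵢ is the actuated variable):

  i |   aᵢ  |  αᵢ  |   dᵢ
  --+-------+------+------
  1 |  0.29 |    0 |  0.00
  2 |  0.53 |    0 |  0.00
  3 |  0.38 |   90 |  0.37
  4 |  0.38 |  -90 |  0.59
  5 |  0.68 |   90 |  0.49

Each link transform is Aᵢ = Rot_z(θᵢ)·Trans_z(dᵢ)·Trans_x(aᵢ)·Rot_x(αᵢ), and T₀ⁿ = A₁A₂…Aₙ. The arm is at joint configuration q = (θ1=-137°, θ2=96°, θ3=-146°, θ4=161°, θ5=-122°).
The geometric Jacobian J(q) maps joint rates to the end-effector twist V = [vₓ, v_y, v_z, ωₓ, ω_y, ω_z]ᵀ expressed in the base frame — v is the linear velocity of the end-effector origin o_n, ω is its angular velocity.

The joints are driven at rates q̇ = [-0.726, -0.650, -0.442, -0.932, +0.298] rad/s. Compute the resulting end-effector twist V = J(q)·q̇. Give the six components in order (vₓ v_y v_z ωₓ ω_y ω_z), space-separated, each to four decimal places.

2.1249 -0.2557 0.2219 -0.0173 -0.9369 -2.0998

o_n = [0.1297, 0.6371, -0.0869]
J₁: ẑ×o_n = [-0.6371, 0.1297, 0.0000], ω = ẑ
J2: z=[0.0000, 0.0000, 1.0000] o=[-0.2121, -0.1978, 0.0000] → [-0.8349, 0.3418, 0.0000, 0.0000, 0.0000, 1.0000]
J3: z=[0.0000, 0.0000, 1.0000] o=[0.1879, -0.5455, 0.0000] → [-1.1826, -0.0582, 0.0000, 0.0000, 0.0000, 1.0000]
J4: z=[0.1219, 0.9925, 0.0000] o=[-0.1893, -0.4992, 0.3700] → [-0.4535, 0.0557, -0.1781, 0.1219, 0.9925, 0.0000]
J5: z=[0.3231, -0.0397, -0.9455] o=[0.2393, 0.0426, 0.4937] → [0.5851, 0.2912, 0.1877, 0.3231, -0.0397, -0.9455]
V = J·q̇ = [2.1249, -0.2557, 0.2219, -0.0173, -0.9369, -2.0998]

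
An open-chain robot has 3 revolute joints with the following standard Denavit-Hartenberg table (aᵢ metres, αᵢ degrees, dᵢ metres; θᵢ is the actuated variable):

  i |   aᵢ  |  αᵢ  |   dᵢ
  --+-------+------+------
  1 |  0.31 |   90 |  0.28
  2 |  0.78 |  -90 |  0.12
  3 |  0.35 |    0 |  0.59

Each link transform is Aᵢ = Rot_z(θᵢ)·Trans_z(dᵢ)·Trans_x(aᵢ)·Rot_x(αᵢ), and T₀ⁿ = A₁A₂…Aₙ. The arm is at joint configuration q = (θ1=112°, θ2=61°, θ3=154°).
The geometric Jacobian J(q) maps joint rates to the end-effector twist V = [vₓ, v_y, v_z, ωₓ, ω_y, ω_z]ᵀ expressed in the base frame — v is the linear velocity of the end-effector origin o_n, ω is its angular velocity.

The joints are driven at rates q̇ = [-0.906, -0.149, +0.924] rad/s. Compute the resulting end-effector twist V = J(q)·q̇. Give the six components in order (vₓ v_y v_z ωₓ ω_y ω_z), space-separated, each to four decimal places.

0.2617 0.1757 -0.0807 0.1646 -0.8051 -0.4580

o_n = [-0.0383, 0.0057, 0.9731]
J₁: ẑ×o_n = [-0.0057, -0.0383, 0.0000], ω = ẑ
J2: z=[0.9272, 0.3746, 0.0000] o=[-0.1161, 0.2874, 0.2800] → [0.2596, -0.6426, -0.2904, 0.9272, 0.3746, 0.0000]
J3: z=[0.3276, -0.8109, 0.4848] o=[-0.1465, 0.6830, 0.9622] → [0.3195, 0.0489, -0.1342, 0.3276, -0.8109, 0.4848]
V = J·q̇ = [0.2617, 0.1757, -0.0807, 0.1646, -0.8051, -0.4580]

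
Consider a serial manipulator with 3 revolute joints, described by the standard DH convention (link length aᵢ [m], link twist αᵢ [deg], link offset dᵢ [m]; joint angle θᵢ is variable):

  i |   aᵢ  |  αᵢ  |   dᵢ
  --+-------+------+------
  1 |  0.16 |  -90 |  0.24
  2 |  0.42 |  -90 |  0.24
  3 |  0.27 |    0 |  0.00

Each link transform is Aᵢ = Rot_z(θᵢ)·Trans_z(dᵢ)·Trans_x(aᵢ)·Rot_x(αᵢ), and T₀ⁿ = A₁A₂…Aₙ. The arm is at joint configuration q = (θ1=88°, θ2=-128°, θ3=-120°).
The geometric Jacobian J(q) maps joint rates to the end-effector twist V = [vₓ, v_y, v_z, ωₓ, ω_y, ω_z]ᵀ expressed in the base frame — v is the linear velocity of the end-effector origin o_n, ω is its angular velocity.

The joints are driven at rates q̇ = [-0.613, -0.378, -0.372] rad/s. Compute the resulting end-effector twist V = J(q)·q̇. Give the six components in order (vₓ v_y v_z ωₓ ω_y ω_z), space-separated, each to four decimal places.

o_n = [-0.4741, 0.0011, 0.4646]
J₁: ẑ×o_n = [-0.0011, -0.4741, 0.0000], ω = ẑ
J2: z=[-0.9994, 0.0349, 0.0000] o=[0.0056, 0.1599, 0.2400] → [0.0078, 0.2244, 0.1755, -0.9994, 0.0349, 0.0000]
J3: z=[0.0275, 0.7875, 0.6157] o=[-0.2433, -0.0901, 0.5710] → [-0.1399, -0.1392, 0.1843, 0.0275, 0.7875, 0.6157]
V = J·q̇ = [0.0498, 0.2575, -0.1349, 0.3675, -0.3062, -0.8420]

0.0498 0.2575 -0.1349 0.3675 -0.3062 -0.8420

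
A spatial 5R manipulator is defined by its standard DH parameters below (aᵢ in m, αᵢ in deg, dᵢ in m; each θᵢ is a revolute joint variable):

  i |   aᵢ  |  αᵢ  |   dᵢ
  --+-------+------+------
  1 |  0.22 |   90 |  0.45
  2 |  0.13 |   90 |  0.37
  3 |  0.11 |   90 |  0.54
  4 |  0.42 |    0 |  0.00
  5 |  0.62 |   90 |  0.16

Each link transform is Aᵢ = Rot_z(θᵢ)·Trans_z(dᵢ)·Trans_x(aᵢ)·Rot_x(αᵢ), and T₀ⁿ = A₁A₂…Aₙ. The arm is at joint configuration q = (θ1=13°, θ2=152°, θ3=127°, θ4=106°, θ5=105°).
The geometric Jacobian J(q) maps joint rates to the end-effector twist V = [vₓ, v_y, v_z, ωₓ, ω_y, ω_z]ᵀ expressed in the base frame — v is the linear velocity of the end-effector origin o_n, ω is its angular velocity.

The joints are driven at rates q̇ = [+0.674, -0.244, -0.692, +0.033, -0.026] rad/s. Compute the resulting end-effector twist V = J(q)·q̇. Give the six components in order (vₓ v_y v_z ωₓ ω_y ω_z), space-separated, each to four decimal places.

o_n = [0.0085, -0.0363, 1.2741]
J₁: ẑ×o_n = [0.0363, 0.0085, -0.0000], ω = ẑ
J2: z=[0.2250, -0.9744, 0.0000] o=[0.2144, 0.0495, 0.4500] → [-0.8030, -0.1854, -0.2199, 0.2250, -0.9744, 0.0000]
J3: z=[0.4574, 0.1056, 0.8829] o=[0.1858, -0.3368, 0.5110] → [-0.1848, -0.5056, 0.1562, 0.4574, 0.1056, 0.8829]
J4: z=[-0.5517, -0.7450, 0.3749] o=[0.5095, -0.3523, 0.9567] → [-0.3549, -0.0128, -0.5476, -0.5517, -0.7450, 0.3749]
J5: z=[-0.5517, -0.7450, 0.3749] o=[0.6134, -0.2334, 1.3459] → [-0.0204, -0.2664, -0.5595, -0.5517, -0.7450, 0.3749]
V = J·q̇ = [0.3371, 0.4073, -0.0580, -0.3753, 0.1595, 0.0656]

0.3371 0.4073 -0.0580 -0.3753 0.1595 0.0656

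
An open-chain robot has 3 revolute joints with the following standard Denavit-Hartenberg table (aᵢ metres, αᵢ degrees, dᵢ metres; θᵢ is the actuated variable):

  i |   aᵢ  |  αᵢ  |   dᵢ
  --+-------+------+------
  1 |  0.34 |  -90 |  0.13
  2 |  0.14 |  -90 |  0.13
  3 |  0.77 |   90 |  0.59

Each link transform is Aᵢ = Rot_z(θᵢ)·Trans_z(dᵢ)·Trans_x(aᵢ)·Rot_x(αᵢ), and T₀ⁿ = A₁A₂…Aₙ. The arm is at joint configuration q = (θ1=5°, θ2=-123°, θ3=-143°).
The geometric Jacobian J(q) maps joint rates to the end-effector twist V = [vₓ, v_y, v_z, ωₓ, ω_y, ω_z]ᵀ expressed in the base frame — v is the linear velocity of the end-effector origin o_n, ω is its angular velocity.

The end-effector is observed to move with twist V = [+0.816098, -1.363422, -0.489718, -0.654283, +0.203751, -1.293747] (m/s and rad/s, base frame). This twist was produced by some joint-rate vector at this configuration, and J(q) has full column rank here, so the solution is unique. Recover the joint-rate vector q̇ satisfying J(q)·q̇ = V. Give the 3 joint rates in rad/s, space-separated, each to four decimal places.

o_n = [1.0376, 0.6864, 0.0530]
J₁: ẑ×o_n = [-0.6864, 1.0376, 0.0000], ω = ẑ
J2: z=[-0.0872, 0.9962, 0.0000] o=[0.3387, 0.0296, 0.1300] → [-0.0767, -0.0067, -0.7535, -0.0872, 0.9962, 0.0000]
J3: z=[0.8355, 0.0731, 0.5446] o=[0.2514, 0.1525, 0.2474] → [-0.3050, 0.5906, 0.3886, 0.8355, 0.0731, 0.5446]
q̇ = J⁺·V = [-0.8820, 0.2600, -0.7560]

-0.8820 0.2600 -0.7560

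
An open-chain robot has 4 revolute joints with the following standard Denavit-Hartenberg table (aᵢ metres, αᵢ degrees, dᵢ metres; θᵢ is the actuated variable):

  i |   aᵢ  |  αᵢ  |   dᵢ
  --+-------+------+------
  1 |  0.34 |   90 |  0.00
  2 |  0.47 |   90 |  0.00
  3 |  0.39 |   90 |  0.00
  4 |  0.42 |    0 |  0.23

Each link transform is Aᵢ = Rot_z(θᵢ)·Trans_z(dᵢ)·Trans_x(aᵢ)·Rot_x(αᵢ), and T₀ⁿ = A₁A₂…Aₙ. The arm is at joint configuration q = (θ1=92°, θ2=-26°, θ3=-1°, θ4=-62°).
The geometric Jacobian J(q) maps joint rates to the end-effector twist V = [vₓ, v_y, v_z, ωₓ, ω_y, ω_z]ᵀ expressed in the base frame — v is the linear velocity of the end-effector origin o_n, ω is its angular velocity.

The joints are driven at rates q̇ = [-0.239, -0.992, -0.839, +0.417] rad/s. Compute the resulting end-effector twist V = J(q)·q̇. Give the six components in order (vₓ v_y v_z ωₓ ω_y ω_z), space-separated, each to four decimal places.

-0.1403 -0.1531 -1.1535 -1.4207 0.3119 0.5183

o_n = [-0.2906, 1.4398, -0.1283]
J₁: ẑ×o_n = [-1.4398, -0.2906, 0.0000], ω = ẑ
J2: z=[0.9994, 0.0349, 0.0000] o=[-0.0119, 0.3398, 0.0000] → [-0.0045, 0.1283, 1.1091, 0.9994, 0.0349, 0.0000]
J3: z=[0.0153, -0.4381, -0.8988] o=[-0.0266, 0.7620, -0.2060] → [0.5752, 0.2361, -0.1053, 0.0153, -0.4381, -0.8988]
J4: z=[-0.9987, -0.0506, 0.0077] o=[-0.0456, 1.1120, -0.3770] → [-0.0151, 0.2464, -0.3398, -0.9987, -0.0506, 0.0077]
V = J·q̇ = [-0.1403, -0.1531, -1.1535, -1.4207, 0.3119, 0.5183]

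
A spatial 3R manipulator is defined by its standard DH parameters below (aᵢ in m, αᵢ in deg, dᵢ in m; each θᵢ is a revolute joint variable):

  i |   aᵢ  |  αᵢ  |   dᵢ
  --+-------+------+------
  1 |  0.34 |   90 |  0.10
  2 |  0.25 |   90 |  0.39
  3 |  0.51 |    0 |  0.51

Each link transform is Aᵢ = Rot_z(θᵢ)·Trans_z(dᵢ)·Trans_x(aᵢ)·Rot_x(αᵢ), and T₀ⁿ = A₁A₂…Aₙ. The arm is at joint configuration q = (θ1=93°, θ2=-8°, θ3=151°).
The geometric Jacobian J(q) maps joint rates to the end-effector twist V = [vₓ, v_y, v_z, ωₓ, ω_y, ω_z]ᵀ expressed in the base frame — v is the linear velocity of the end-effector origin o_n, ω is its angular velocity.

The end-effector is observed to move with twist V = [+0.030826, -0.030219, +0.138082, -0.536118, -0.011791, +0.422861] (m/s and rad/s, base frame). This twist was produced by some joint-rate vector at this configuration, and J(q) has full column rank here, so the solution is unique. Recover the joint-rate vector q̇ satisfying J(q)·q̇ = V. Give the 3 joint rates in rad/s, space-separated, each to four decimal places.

o_n = [0.6325, 0.1081, -0.3778]
J₁: ẑ×o_n = [-0.1081, 0.6325, 0.0000], ω = ẑ
J2: z=[0.9986, 0.0523, 0.0000] o=[-0.0178, 0.3395, 0.1000] → [-0.0250, 0.4771, -0.2651, 0.9986, 0.0523, 0.0000]
J3: z=[0.0073, -0.1390, -0.9903] o=[0.3587, 0.6072, 0.0652] → [-0.4326, -0.2679, 0.0344, 0.0073, -0.1390, -0.9903]
q̇ = J⁺·V = [0.3070, -0.5360, -0.1170]

0.3070 -0.5360 -0.1170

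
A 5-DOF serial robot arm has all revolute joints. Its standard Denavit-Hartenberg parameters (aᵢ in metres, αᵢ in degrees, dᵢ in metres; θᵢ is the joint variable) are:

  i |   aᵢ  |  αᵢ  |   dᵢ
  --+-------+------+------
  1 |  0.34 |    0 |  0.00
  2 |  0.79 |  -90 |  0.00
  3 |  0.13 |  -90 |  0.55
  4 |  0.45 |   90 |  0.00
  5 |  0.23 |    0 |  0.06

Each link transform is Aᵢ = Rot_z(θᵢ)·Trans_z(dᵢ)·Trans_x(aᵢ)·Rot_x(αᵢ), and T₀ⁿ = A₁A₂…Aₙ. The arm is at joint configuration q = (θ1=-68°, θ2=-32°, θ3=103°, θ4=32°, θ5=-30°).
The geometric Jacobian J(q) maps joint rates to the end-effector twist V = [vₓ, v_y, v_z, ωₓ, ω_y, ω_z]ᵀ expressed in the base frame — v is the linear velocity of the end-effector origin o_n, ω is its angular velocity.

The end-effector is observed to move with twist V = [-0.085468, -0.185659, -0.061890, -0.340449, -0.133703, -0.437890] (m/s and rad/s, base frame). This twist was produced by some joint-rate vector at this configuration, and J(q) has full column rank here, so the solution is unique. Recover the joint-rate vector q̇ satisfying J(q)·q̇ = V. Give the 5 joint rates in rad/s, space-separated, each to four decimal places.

o_n = [0.2515, -1.0904, -0.7199]
J₁: ẑ×o_n = [1.0904, 0.2515, -0.0000], ω = ẑ
J2: z=[0.0000, 0.0000, 1.0000] o=[0.1274, -0.3152, 0.0000] → [0.7751, 0.1242, -0.0000, 0.0000, 0.0000, 1.0000]
J3: z=[0.9848, -0.1736, 0.0000] o=[-0.0098, -1.0932, 0.0000] → [0.1250, 0.7090, 0.0482, 0.9848, -0.1736, 0.0000]
J4: z=[0.1692, 0.9596, 0.2250] o=[0.5369, -1.1599, -0.1267] → [-0.5849, 0.0362, 0.2856, 0.1692, 0.9596, 0.2250]
J5: z=[0.8559, -0.0299, -0.5163] o=[0.3170, -1.0340, -0.4985] → [-0.0225, 0.2233, -0.0502, 0.8559, -0.0299, -0.5163]
q̇ = J⁺·V = [0.5410, -0.9740, -0.2510, -0.1870, -0.0720]

0.5410 -0.9740 -0.2510 -0.1870 -0.0720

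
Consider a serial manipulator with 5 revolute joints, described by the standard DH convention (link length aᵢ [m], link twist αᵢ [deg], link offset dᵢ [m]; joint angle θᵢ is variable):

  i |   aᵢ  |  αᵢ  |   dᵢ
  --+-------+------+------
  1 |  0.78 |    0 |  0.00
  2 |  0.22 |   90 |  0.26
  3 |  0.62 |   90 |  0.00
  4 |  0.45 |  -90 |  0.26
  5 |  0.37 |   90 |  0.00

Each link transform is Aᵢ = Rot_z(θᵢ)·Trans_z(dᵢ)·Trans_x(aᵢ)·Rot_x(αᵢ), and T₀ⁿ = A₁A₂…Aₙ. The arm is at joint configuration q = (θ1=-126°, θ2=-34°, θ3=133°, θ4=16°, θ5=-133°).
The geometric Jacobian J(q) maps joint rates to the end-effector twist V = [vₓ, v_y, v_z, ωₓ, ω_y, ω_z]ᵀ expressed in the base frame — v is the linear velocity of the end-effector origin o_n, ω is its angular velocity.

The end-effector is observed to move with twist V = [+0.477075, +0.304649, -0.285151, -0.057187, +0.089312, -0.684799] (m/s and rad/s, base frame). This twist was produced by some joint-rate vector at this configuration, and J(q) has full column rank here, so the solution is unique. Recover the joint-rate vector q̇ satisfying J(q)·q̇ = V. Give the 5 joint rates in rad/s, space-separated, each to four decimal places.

o_n = [-0.5294, -0.5989, 1.2143]
J₁: ẑ×o_n = [0.5989, -0.5294, 0.0000], ω = ẑ
J2: z=[0.0000, 0.0000, 1.0000] o=[-0.4585, -0.6310, 0.0000] → [-0.0322, -0.0709, 0.0000, 0.0000, 0.0000, 1.0000]
J3: z=[-0.3420, 0.9397, 0.0000] o=[-0.6652, -0.7063, 0.2600] → [0.8967, 0.3264, -0.1644, -0.3420, 0.9397, 0.0000]
J4: z=[-0.6872, -0.2501, 0.6820] o=[-0.2679, -0.5617, 0.7134] → [-0.0999, 0.1658, -0.0398, -0.6872, -0.2501, 0.6820]
J5: z=[-0.5054, 0.8390, -0.2016] o=[-0.2118, -0.4092, 1.2071] → [-0.0322, 0.0676, 0.3623, -0.5054, 0.8390, -0.2016]
q̇ = J⁺·V = [-0.1240, -0.7720, 0.5870, 0.1610, -0.5030]

-0.1240 -0.7720 0.5870 0.1610 -0.5030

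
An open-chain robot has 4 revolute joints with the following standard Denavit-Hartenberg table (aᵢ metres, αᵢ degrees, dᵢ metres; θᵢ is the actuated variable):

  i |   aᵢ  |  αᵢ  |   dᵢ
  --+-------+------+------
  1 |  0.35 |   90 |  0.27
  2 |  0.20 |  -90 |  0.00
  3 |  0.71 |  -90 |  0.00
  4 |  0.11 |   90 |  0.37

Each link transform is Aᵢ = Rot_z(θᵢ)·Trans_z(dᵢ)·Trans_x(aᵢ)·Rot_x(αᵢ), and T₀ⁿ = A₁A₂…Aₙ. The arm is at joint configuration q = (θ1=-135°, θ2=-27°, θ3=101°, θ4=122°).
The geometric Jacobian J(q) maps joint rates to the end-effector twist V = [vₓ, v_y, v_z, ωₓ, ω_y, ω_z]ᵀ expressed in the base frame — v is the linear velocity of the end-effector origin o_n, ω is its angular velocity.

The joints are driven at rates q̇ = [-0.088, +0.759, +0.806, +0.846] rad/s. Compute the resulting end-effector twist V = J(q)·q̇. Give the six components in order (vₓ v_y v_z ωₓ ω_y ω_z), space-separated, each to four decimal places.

-0.0821 0.5896 0.0187 -0.3864 0.9153 1.0072

o_n = [0.3661, -0.4388, 0.3174]
J₁: ẑ×o_n = [0.4388, 0.3661, -0.0000], ω = ẑ
J2: z=[-0.7071, 0.7071, 0.0000] o=[-0.2475, -0.2475, 0.2700] → [0.0335, 0.0335, -0.2986, -0.7071, 0.7071, 0.0000]
J3: z=[-0.3210, -0.3210, 0.8910] o=[-0.3735, -0.3735, 0.1792] → [0.0138, 0.7033, 0.2584, -0.3210, -0.3210, 0.8910]
J4: z=[0.4835, 0.7534, 0.4456] o=[0.2047, -0.7810, 0.2407] → [-0.0947, 0.0348, 0.0439, 0.4835, 0.7534, 0.4456]
V = J·q̇ = [-0.0821, 0.5896, 0.0187, -0.3864, 0.9153, 1.0072]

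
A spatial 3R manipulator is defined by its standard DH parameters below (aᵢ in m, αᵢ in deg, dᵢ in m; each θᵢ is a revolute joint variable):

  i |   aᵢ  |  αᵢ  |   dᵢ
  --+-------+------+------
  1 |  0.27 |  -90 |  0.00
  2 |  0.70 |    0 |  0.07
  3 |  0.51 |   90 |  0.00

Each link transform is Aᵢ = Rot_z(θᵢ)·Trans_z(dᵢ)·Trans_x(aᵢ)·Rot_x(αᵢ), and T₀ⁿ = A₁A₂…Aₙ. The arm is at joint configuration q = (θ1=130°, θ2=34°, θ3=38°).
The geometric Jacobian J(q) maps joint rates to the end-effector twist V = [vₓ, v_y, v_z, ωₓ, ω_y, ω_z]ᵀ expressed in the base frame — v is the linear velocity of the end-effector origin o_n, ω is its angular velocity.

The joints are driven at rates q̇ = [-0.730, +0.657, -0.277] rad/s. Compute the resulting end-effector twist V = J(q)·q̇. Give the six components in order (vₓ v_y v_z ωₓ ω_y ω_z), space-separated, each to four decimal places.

o_n = [-0.7015, 0.7271, -0.8765]
J₁: ẑ×o_n = [-0.7271, -0.7015, 0.0000], ω = ẑ
J2: z=[-0.7660, -0.6428, 0.0000] o=[-0.1736, 0.2068, 0.0000] → [0.5634, -0.6714, -0.7379, -0.7660, -0.6428, 0.0000]
J3: z=[-0.7660, -0.6428, 0.0000] o=[-0.6002, 0.6064, -0.3914] → [0.3118, -0.3716, -0.1576, -0.7660, -0.6428, 0.0000]
V = J·q̇ = [0.8146, 0.1739, -0.4412, -0.2911, -0.2443, -0.7300]

0.8146 0.1739 -0.4412 -0.2911 -0.2443 -0.7300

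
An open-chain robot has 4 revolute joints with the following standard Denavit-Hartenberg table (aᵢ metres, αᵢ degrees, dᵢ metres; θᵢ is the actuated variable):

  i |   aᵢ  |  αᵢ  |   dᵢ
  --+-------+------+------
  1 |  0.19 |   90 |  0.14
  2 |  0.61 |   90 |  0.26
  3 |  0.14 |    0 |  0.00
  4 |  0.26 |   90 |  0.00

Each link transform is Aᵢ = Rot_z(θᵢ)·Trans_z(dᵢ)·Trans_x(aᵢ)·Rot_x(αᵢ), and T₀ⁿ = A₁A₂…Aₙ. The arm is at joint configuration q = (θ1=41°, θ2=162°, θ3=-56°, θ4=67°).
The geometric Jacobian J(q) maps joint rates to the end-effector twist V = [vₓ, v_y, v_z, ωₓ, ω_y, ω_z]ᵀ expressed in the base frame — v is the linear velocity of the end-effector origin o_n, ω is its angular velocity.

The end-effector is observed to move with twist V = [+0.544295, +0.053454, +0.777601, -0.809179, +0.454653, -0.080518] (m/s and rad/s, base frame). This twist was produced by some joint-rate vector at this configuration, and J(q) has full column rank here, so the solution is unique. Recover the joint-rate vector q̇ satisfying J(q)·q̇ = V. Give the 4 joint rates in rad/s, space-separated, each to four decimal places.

0.8810 -0.8740 -0.6180 -0.3930

o_n = [-0.4069, -0.6101, 0.4316]
J₁: ẑ×o_n = [0.6101, -0.4069, 0.0000], ω = ẑ
J2: z=[0.6561, -0.7547, 0.0000] o=[0.1434, 0.1247, 0.1400] → [-0.2200, -0.1913, -0.8973, 0.6561, -0.7547, 0.0000]
J3: z=[0.2332, 0.2027, 0.9511] o=[-0.1239, -0.4522, 0.3285] → [0.1711, -0.2932, 0.0205, 0.2332, 0.2027, 0.9511]
J4: z=[0.2332, 0.2027, 0.9511] o=[-0.2562, -0.4134, 0.3527] → [0.2031, -0.1617, -0.0153, 0.2332, 0.2027, 0.9511]
q̇ = J⁺·V = [0.8810, -0.8740, -0.6180, -0.3930]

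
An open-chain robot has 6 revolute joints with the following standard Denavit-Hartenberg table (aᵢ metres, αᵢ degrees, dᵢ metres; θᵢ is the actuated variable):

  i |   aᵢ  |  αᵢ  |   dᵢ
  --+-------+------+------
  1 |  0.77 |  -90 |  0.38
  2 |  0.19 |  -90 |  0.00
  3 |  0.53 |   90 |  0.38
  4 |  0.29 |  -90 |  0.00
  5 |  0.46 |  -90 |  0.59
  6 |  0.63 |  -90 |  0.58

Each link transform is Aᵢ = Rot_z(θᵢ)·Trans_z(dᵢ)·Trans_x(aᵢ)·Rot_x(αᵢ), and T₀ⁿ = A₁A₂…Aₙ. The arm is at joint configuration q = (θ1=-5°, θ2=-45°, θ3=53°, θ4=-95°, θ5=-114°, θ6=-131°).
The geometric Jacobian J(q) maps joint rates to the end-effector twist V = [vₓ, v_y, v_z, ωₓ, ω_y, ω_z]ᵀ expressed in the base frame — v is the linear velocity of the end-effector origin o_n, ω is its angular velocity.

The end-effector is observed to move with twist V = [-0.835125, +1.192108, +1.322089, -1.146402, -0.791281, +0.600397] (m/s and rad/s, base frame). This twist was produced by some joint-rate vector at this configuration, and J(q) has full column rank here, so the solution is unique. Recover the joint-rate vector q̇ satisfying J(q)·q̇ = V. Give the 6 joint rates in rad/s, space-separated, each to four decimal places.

o_n = [1.2516, -1.1611, 1.6803]
J₁: ẑ×o_n = [1.1611, 1.2516, -0.0000], ω = ẑ
J2: z=[0.0872, 0.9962, 0.0000] o=[0.7671, -0.0671, 0.3800] → [1.2953, -0.1133, -0.5781, 0.0872, 0.9962, 0.0000]
J3: z=[0.7044, -0.0616, -0.7071] o=[0.9009, -0.0788, 0.5144] → [-0.8371, -1.0693, -0.7407, 0.7044, -0.0616, -0.7071]
J4: z=[0.6150, 0.5503, 0.5647] o=[1.3564, -0.5436, 0.4712] → [1.0141, -0.8028, -0.3221, 0.6150, 0.5503, 0.5647]
J5: z=[0.2916, -0.8241, 0.4856] o=[1.1439, -0.5047, 0.6647] → [-0.5183, -0.2438, -0.1026, 0.2916, -0.8241, 0.4856]
J6: z=[-0.4191, 0.3462, 0.8393] o=[1.7115, -0.7848, 1.0637] → [0.5293, -0.1275, 0.3169, -0.4191, 0.3462, 0.8393]
q̇ = J⁺·V = [0.1700, -0.9800, -0.3690, -0.6290, -0.2850, 0.7900]

0.1700 -0.9800 -0.3690 -0.6290 -0.2850 0.7900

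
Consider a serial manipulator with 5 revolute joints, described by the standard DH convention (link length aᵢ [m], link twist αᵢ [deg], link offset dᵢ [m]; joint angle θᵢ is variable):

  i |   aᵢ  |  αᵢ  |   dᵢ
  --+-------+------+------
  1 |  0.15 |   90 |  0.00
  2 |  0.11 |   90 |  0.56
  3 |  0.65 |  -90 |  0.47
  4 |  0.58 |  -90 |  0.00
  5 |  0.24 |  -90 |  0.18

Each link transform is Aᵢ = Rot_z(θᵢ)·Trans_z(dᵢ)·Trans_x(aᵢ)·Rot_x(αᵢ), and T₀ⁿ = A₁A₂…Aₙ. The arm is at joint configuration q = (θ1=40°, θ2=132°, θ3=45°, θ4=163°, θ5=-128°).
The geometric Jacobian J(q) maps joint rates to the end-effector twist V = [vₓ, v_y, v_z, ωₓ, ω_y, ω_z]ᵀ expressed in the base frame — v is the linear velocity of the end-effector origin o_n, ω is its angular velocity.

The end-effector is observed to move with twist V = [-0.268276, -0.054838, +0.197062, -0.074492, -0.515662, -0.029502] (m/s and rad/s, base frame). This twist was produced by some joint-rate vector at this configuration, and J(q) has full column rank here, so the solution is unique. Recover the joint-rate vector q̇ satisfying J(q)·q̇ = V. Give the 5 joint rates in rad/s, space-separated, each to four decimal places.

o_n = [0.8835, -0.3341, 0.4242]
J₁: ẑ×o_n = [0.3341, 0.8835, -0.0000], ω = ẑ
J2: z=[0.6428, -0.7660, 0.0000] o=[0.1149, 0.0964, 0.0000] → [-0.3249, -0.2727, 0.3121, 0.6428, -0.7660, 0.0000]
J3: z=[0.5693, 0.4777, 0.6691] o=[0.4185, -0.3799, 0.0817] → [0.1329, 0.1162, -0.1961, 0.5693, 0.4777, 0.6691]
J4: z=[0.8170, -0.2375, -0.5255] o=[0.7459, -0.7051, 0.7378] → [0.2695, 0.1839, 0.3358, 0.8170, -0.2375, -0.5255]
J5: z=[0.5175, 0.7041, 0.4863] o=[0.5983, -0.3170, 0.3329] → [0.0726, 0.0915, -0.2097, 0.5175, 0.7041, 0.4863]
q̇ = J⁺·V = [0.2480, 0.6130, -0.9650, -0.2260, 0.5130]

0.2480 0.6130 -0.9650 -0.2260 0.5130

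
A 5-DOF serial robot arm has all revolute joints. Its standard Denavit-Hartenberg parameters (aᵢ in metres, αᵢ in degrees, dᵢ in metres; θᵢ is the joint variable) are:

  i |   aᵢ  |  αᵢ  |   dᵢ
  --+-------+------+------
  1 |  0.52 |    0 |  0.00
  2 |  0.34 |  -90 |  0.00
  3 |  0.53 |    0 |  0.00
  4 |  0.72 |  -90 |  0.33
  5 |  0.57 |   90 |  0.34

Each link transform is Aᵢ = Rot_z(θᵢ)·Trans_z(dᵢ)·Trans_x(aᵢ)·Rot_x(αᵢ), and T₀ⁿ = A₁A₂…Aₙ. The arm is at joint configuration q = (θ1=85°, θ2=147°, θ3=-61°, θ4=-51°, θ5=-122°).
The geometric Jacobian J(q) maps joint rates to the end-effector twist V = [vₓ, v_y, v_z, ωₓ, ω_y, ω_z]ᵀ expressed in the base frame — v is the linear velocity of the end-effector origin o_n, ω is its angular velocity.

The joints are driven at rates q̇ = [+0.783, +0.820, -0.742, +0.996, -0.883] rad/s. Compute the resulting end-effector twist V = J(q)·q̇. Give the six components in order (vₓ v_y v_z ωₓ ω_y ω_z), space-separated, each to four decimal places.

1.1742 0.5234 -0.2454 0.7042 0.4888 1.2722

o_n = [0.2211, -0.5782, 0.9784]
J₁: ẑ×o_n = [0.5782, 0.2211, -0.0000], ω = ẑ
J2: z=[0.0000, 0.0000, 1.0000] o=[0.0453, 0.5180, 0.0000] → [1.0962, 0.1757, -0.0000, 0.0000, 0.0000, 1.0000]
J3: z=[0.7880, -0.6157, 0.0000] o=[-0.1640, 0.2501, 0.0000] → [-0.6024, -0.7710, -0.4156, 0.7880, -0.6157, 0.0000]
J4: z=[0.7880, -0.6157, 0.0000] o=[-0.3222, 0.0476, 0.4635] → [-0.3170, -0.4057, -0.1587, 0.7880, -0.6157, 0.0000]
J5: z=[-0.5708, -0.7306, 0.3746] o=[0.1039, 0.0570, 1.1311] → [0.3495, -0.0433, 0.4482, -0.5708, -0.7306, 0.3746]
V = J·q̇ = [1.1742, 0.5234, -0.2454, 0.7042, 0.4888, 1.2722]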